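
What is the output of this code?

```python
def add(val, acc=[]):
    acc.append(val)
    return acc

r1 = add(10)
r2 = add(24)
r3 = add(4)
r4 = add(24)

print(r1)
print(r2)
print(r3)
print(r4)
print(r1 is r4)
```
[10, 24, 4, 24]
[10, 24, 4, 24]
[10, 24, 4, 24]
[10, 24, 4, 24]
True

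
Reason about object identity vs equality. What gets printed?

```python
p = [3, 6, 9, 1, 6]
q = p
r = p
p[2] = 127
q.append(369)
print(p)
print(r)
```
[3, 6, 127, 1, 6, 369]
[3, 6, 127, 1, 6, 369]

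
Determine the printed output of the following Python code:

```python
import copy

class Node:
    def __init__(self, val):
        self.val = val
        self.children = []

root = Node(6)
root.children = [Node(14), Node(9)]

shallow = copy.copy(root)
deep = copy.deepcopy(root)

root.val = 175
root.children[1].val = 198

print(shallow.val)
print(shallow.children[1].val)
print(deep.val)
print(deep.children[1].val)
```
6
198
6
9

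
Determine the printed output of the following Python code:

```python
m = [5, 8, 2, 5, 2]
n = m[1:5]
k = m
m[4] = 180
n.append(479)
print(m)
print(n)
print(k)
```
[5, 8, 2, 5, 180]
[8, 2, 5, 2, 479]
[5, 8, 2, 5, 180]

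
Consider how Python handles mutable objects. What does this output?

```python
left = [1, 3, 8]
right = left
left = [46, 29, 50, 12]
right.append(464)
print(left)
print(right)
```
[46, 29, 50, 12]
[1, 3, 8, 464]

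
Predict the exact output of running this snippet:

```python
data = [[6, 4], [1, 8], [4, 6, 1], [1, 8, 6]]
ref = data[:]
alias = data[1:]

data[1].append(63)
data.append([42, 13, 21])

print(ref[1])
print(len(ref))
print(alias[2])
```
[1, 8, 63]
4
[1, 8, 6]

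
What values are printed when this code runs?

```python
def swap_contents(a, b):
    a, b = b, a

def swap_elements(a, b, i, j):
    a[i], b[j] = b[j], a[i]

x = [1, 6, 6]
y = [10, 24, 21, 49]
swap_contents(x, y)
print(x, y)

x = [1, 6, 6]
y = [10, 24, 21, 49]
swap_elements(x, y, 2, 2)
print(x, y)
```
[1, 6, 6] [10, 24, 21, 49]
[1, 6, 21] [10, 24, 6, 49]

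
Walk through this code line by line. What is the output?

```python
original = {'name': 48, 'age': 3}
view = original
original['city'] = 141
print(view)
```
{'name': 48, 'age': 3, 'city': 141}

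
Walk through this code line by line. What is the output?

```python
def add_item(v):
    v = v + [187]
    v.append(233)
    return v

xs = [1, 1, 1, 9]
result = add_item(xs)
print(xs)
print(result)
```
[1, 1, 1, 9]
[1, 1, 1, 9, 187, 233]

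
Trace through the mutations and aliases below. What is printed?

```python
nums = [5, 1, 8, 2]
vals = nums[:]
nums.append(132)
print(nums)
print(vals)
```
[5, 1, 8, 2, 132]
[5, 1, 8, 2]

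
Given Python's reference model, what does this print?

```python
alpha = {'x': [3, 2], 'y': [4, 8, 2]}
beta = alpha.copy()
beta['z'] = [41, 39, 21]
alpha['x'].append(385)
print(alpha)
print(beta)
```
{'x': [3, 2, 385], 'y': [4, 8, 2]}
{'x': [3, 2, 385], 'y': [4, 8, 2], 'z': [41, 39, 21]}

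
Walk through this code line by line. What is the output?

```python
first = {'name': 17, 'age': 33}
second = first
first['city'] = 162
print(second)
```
{'name': 17, 'age': 33, 'city': 162}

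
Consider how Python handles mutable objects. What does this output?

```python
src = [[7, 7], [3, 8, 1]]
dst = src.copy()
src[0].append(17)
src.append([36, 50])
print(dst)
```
[[7, 7, 17], [3, 8, 1]]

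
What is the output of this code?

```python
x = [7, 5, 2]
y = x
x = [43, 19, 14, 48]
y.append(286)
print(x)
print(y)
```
[43, 19, 14, 48]
[7, 5, 2, 286]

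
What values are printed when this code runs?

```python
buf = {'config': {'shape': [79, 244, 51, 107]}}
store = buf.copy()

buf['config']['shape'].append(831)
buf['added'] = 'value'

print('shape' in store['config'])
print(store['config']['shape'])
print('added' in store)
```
True
[79, 244, 51, 107, 831]
False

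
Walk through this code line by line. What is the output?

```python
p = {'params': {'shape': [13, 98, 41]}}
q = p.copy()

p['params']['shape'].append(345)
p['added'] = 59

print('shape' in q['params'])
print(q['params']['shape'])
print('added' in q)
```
True
[13, 98, 41, 345]
False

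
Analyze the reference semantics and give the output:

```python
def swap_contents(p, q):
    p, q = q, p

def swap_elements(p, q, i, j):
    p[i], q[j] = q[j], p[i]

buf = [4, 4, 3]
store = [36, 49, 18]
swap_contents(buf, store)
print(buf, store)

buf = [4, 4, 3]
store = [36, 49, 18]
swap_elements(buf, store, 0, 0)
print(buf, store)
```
[4, 4, 3] [36, 49, 18]
[36, 4, 3] [4, 49, 18]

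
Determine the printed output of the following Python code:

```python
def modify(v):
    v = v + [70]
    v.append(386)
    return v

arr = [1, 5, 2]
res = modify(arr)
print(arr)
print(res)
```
[1, 5, 2]
[1, 5, 2, 70, 386]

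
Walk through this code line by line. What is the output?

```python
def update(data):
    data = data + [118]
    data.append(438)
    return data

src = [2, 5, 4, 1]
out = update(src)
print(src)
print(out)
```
[2, 5, 4, 1]
[2, 5, 4, 1, 118, 438]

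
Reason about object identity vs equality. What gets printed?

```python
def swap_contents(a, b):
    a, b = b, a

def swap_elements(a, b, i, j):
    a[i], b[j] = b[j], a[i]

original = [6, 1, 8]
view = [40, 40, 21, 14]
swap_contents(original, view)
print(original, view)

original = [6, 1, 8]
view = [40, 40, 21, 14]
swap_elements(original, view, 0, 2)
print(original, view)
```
[6, 1, 8] [40, 40, 21, 14]
[21, 1, 8] [40, 40, 6, 14]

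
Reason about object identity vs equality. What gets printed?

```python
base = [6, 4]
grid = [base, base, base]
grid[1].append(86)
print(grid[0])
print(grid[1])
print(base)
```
[6, 4, 86]
[6, 4, 86]
[6, 4, 86]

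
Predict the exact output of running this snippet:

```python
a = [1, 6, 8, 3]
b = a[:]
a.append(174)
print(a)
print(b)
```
[1, 6, 8, 3, 174]
[1, 6, 8, 3]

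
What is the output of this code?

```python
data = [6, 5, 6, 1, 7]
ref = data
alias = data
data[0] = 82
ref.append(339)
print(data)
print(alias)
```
[82, 5, 6, 1, 7, 339]
[82, 5, 6, 1, 7, 339]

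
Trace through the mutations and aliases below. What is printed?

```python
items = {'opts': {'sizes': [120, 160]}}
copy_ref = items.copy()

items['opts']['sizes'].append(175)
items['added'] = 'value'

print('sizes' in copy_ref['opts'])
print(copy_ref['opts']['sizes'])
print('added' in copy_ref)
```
True
[120, 160, 175]
False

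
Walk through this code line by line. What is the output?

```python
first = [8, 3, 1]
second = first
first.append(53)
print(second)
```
[8, 3, 1, 53]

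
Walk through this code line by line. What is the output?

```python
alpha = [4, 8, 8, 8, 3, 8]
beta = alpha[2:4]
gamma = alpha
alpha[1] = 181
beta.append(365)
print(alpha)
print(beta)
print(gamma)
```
[4, 181, 8, 8, 3, 8]
[8, 8, 365]
[4, 181, 8, 8, 3, 8]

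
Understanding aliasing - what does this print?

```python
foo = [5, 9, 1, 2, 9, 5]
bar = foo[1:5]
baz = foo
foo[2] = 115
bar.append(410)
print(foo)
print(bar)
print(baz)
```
[5, 9, 115, 2, 9, 5]
[9, 1, 2, 9, 410]
[5, 9, 115, 2, 9, 5]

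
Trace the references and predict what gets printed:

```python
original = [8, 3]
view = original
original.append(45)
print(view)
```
[8, 3, 45]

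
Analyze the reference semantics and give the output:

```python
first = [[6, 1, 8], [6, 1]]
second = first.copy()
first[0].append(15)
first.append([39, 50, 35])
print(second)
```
[[6, 1, 8, 15], [6, 1]]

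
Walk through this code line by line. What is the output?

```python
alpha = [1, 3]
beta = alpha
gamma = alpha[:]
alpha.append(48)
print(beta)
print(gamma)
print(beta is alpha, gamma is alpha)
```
[1, 3, 48]
[1, 3]
True False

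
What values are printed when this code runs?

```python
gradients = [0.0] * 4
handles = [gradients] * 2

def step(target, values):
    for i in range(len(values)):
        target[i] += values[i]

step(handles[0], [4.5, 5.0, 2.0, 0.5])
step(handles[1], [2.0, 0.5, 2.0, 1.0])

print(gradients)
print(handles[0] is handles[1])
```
[6.5, 5.5, 4.0, 1.5]
True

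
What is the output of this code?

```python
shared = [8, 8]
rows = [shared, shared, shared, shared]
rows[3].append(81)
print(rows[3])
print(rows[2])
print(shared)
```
[8, 8, 81]
[8, 8, 81]
[8, 8, 81]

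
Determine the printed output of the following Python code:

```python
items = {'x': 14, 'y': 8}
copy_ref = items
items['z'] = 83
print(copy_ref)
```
{'x': 14, 'y': 8, 'z': 83}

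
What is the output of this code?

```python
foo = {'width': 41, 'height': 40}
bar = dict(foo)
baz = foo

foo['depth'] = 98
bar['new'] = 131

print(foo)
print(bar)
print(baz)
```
{'width': 41, 'height': 40, 'depth': 98}
{'width': 41, 'height': 40, 'new': 131}
{'width': 41, 'height': 40, 'depth': 98}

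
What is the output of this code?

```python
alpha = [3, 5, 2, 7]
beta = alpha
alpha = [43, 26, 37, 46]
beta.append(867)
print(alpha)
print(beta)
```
[43, 26, 37, 46]
[3, 5, 2, 7, 867]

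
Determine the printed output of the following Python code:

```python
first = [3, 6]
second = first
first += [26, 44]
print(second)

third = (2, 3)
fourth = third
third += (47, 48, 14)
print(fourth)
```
[3, 6, 26, 44]
(2, 3)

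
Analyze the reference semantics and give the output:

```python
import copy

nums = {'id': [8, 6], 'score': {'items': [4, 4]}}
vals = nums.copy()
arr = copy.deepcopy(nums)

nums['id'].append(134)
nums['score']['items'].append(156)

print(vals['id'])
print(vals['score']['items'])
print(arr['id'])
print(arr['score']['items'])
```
[8, 6, 134]
[4, 4, 156]
[8, 6]
[4, 4]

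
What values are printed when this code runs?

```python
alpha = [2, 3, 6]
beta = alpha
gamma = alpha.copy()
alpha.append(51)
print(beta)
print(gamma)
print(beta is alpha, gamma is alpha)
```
[2, 3, 6, 51]
[2, 3, 6]
True False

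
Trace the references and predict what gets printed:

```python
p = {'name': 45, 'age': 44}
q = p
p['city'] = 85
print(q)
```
{'name': 45, 'age': 44, 'city': 85}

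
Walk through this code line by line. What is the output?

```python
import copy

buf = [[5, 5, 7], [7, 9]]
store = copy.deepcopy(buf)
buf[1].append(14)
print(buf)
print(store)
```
[[5, 5, 7], [7, 9, 14]]
[[5, 5, 7], [7, 9]]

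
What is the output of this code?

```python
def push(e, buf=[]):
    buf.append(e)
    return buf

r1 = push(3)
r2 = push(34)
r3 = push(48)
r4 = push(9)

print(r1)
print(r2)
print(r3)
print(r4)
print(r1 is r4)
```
[3, 34, 48, 9]
[3, 34, 48, 9]
[3, 34, 48, 9]
[3, 34, 48, 9]
True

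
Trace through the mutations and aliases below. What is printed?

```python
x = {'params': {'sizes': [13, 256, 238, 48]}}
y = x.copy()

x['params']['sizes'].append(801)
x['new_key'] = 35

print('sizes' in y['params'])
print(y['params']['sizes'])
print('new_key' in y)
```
True
[13, 256, 238, 48, 801]
False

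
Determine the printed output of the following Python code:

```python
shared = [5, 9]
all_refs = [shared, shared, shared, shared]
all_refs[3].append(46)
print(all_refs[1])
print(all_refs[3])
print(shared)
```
[5, 9, 46]
[5, 9, 46]
[5, 9, 46]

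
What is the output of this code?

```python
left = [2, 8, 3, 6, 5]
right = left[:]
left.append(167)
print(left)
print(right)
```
[2, 8, 3, 6, 5, 167]
[2, 8, 3, 6, 5]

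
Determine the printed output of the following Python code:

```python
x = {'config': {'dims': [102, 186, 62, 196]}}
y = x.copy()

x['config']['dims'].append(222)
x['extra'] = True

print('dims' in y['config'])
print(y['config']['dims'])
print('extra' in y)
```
True
[102, 186, 62, 196, 222]
False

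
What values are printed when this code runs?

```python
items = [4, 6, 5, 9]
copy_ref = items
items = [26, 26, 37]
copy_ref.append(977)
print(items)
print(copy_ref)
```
[26, 26, 37]
[4, 6, 5, 9, 977]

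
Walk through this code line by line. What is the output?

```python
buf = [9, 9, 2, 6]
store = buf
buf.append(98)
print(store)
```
[9, 9, 2, 6, 98]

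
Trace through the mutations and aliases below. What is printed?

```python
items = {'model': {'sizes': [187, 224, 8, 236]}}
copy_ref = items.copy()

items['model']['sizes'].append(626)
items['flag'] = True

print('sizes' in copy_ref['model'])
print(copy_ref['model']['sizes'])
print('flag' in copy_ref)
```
True
[187, 224, 8, 236, 626]
False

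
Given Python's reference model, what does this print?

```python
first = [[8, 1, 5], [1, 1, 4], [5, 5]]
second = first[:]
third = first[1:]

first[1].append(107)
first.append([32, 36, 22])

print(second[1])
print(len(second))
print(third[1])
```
[1, 1, 4, 107]
3
[5, 5]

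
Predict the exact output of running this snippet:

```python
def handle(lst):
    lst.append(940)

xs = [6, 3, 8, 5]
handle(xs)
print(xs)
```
[6, 3, 8, 5, 940]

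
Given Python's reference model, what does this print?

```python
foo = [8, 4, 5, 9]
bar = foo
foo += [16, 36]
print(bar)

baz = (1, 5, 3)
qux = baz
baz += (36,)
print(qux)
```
[8, 4, 5, 9, 16, 36]
(1, 5, 3)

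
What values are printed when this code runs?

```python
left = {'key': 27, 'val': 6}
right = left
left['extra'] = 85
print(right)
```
{'key': 27, 'val': 6, 'extra': 85}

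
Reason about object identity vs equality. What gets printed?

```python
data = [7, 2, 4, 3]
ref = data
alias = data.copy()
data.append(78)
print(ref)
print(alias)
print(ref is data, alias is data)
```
[7, 2, 4, 3, 78]
[7, 2, 4, 3]
True False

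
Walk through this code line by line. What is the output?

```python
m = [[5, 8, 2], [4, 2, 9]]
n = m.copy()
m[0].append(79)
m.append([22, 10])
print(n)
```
[[5, 8, 2, 79], [4, 2, 9]]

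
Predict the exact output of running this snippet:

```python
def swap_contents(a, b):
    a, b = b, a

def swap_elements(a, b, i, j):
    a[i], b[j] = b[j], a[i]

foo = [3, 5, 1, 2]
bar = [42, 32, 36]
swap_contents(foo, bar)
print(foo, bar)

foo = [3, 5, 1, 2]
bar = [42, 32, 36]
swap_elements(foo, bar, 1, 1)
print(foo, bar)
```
[3, 5, 1, 2] [42, 32, 36]
[3, 32, 1, 2] [42, 5, 36]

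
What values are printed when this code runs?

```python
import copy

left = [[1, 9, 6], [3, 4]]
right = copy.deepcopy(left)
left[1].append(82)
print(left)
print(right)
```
[[1, 9, 6], [3, 4, 82]]
[[1, 9, 6], [3, 4]]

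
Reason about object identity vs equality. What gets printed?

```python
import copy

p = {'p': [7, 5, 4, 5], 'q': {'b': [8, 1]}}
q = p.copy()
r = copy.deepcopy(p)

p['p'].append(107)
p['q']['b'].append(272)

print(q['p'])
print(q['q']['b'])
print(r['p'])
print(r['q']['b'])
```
[7, 5, 4, 5, 107]
[8, 1, 272]
[7, 5, 4, 5]
[8, 1]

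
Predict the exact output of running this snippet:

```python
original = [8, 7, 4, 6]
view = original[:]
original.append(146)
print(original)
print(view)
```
[8, 7, 4, 6, 146]
[8, 7, 4, 6]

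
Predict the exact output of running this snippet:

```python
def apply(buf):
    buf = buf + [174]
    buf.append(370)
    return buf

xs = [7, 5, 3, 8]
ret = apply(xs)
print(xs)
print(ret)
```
[7, 5, 3, 8]
[7, 5, 3, 8, 174, 370]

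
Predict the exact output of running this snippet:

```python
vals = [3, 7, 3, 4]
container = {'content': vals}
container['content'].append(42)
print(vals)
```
[3, 7, 3, 4, 42]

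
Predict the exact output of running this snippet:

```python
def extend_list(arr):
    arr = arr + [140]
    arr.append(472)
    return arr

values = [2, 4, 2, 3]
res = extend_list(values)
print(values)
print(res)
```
[2, 4, 2, 3]
[2, 4, 2, 3, 140, 472]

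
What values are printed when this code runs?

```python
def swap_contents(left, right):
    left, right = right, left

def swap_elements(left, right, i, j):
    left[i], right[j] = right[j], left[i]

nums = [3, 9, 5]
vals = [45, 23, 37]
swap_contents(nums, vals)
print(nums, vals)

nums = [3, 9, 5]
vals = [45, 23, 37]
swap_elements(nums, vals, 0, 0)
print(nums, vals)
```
[3, 9, 5] [45, 23, 37]
[45, 9, 5] [3, 23, 37]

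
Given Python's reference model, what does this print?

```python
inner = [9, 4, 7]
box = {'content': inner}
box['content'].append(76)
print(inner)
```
[9, 4, 7, 76]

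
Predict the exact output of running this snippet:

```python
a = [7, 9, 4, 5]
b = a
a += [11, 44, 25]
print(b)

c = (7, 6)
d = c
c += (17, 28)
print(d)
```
[7, 9, 4, 5, 11, 44, 25]
(7, 6)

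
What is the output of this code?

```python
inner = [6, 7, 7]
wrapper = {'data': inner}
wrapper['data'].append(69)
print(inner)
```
[6, 7, 7, 69]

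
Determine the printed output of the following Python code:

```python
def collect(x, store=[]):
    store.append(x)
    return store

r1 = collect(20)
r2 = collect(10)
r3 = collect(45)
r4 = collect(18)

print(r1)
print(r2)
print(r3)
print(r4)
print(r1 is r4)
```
[20, 10, 45, 18]
[20, 10, 45, 18]
[20, 10, 45, 18]
[20, 10, 45, 18]
True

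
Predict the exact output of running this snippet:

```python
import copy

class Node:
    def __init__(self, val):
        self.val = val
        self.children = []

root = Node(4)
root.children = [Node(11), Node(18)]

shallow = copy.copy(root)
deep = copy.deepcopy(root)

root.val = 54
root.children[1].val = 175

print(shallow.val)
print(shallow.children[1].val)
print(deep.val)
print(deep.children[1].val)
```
4
175
4
18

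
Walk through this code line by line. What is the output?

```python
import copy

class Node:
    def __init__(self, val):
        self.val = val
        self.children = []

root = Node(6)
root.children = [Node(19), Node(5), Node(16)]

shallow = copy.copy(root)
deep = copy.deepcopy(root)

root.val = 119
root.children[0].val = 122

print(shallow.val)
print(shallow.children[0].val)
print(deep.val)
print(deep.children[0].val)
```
6
122
6
19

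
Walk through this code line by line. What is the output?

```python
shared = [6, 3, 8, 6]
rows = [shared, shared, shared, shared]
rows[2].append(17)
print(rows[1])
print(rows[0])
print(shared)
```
[6, 3, 8, 6, 17]
[6, 3, 8, 6, 17]
[6, 3, 8, 6, 17]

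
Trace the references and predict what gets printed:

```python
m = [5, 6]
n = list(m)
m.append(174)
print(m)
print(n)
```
[5, 6, 174]
[5, 6]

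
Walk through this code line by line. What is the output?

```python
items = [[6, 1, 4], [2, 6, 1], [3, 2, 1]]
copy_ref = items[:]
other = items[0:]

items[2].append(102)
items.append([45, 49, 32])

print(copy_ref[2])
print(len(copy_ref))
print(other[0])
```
[3, 2, 1, 102]
3
[6, 1, 4]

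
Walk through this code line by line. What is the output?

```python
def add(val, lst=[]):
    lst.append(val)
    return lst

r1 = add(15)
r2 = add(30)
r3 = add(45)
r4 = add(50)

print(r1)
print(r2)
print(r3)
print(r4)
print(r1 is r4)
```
[15, 30, 45, 50]
[15, 30, 45, 50]
[15, 30, 45, 50]
[15, 30, 45, 50]
True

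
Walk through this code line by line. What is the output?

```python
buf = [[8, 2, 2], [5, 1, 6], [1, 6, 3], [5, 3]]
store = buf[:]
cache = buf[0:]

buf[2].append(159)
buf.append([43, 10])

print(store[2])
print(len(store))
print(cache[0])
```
[1, 6, 3, 159]
4
[8, 2, 2]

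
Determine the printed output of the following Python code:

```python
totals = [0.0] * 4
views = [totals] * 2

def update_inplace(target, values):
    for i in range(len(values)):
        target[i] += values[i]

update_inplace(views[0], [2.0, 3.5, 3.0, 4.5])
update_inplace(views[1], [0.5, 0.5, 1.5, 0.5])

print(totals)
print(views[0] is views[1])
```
[2.5, 4.0, 4.5, 5.0]
True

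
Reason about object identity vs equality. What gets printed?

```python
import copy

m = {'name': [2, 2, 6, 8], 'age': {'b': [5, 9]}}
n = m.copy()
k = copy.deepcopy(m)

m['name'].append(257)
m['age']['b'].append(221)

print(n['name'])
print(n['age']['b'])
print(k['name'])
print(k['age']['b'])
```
[2, 2, 6, 8, 257]
[5, 9, 221]
[2, 2, 6, 8]
[5, 9]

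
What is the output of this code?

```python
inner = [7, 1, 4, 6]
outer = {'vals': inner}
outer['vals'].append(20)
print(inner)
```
[7, 1, 4, 6, 20]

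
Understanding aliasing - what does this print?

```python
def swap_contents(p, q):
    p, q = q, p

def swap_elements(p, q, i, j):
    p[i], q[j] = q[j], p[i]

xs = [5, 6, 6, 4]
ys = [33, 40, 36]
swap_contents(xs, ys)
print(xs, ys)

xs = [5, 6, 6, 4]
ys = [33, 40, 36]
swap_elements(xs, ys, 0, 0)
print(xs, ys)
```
[5, 6, 6, 4] [33, 40, 36]
[33, 6, 6, 4] [5, 40, 36]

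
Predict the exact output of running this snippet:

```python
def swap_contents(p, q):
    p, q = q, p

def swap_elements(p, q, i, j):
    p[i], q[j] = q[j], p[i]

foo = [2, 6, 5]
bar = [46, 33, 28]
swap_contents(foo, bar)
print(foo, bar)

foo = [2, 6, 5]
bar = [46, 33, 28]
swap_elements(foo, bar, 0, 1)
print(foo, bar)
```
[2, 6, 5] [46, 33, 28]
[33, 6, 5] [46, 2, 28]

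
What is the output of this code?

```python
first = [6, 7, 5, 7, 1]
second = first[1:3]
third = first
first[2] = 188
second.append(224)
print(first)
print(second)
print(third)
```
[6, 7, 188, 7, 1]
[7, 5, 224]
[6, 7, 188, 7, 1]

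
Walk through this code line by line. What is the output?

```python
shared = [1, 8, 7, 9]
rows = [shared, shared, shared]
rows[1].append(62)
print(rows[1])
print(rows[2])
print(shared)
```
[1, 8, 7, 9, 62]
[1, 8, 7, 9, 62]
[1, 8, 7, 9, 62]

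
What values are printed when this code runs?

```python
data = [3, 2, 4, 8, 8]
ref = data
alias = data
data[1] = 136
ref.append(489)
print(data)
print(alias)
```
[3, 136, 4, 8, 8, 489]
[3, 136, 4, 8, 8, 489]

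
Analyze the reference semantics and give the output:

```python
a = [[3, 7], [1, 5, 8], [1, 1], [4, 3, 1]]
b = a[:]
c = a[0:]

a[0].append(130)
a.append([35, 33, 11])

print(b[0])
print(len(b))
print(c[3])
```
[3, 7, 130]
4
[4, 3, 1]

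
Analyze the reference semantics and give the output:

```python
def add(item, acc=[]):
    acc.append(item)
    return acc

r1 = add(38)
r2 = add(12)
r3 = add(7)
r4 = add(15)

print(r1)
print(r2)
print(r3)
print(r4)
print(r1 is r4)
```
[38, 12, 7, 15]
[38, 12, 7, 15]
[38, 12, 7, 15]
[38, 12, 7, 15]
True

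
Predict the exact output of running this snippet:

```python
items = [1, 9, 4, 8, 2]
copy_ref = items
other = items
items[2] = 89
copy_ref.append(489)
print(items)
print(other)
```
[1, 9, 89, 8, 2, 489]
[1, 9, 89, 8, 2, 489]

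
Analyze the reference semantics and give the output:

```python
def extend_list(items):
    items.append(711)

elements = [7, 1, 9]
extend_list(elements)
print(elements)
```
[7, 1, 9, 711]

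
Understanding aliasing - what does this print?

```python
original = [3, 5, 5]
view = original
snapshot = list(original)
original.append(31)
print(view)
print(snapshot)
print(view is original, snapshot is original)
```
[3, 5, 5, 31]
[3, 5, 5]
True False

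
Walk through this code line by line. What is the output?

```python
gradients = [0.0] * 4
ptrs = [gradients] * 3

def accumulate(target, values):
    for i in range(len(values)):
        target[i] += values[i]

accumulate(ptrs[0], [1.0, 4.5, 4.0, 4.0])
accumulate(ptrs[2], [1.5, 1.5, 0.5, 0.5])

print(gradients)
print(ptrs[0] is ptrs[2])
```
[2.5, 6.0, 4.5, 4.5]
True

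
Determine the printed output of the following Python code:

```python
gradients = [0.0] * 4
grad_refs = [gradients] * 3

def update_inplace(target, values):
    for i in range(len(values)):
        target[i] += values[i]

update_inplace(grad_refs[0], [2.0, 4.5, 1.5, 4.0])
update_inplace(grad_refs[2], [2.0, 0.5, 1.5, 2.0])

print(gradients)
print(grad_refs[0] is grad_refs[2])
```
[4.0, 5.0, 3.0, 6.0]
True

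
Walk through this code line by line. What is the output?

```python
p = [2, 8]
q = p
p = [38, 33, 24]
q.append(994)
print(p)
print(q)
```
[38, 33, 24]
[2, 8, 994]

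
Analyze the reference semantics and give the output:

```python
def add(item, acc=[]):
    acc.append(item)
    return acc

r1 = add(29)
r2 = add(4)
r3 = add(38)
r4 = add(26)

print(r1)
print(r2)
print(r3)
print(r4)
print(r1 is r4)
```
[29, 4, 38, 26]
[29, 4, 38, 26]
[29, 4, 38, 26]
[29, 4, 38, 26]
True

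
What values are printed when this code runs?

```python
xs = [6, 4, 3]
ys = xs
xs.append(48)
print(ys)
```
[6, 4, 3, 48]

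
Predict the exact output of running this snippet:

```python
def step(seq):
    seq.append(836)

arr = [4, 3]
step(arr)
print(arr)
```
[4, 3, 836]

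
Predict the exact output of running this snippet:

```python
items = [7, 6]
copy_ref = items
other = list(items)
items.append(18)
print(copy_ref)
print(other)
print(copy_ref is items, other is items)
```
[7, 6, 18]
[7, 6]
True False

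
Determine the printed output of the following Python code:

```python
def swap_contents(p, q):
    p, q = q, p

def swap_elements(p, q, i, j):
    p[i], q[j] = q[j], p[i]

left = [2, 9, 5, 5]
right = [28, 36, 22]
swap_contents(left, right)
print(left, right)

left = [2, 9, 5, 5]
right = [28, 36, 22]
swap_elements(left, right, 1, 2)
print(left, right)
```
[2, 9, 5, 5] [28, 36, 22]
[2, 22, 5, 5] [28, 36, 9]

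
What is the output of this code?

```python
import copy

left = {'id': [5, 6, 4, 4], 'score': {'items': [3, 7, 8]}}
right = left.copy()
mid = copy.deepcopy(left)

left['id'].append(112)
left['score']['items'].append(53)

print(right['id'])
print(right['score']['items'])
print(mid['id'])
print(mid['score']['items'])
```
[5, 6, 4, 4, 112]
[3, 7, 8, 53]
[5, 6, 4, 4]
[3, 7, 8]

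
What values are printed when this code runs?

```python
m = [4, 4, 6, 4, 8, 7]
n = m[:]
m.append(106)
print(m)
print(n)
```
[4, 4, 6, 4, 8, 7, 106]
[4, 4, 6, 4, 8, 7]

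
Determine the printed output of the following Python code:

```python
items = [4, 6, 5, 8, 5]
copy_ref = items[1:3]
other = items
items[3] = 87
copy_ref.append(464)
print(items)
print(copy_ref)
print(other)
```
[4, 6, 5, 87, 5]
[6, 5, 464]
[4, 6, 5, 87, 5]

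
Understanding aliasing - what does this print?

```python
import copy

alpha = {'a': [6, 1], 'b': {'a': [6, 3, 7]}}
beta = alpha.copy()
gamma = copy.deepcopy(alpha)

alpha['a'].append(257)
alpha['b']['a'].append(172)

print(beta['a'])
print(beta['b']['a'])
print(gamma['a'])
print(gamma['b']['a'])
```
[6, 1, 257]
[6, 3, 7, 172]
[6, 1]
[6, 3, 7]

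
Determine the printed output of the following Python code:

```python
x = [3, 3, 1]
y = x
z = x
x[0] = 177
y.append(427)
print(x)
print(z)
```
[177, 3, 1, 427]
[177, 3, 1, 427]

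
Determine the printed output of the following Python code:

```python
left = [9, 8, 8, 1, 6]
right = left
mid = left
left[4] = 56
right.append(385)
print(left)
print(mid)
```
[9, 8, 8, 1, 56, 385]
[9, 8, 8, 1, 56, 385]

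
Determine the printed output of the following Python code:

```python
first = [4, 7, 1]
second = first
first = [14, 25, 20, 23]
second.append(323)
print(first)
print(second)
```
[14, 25, 20, 23]
[4, 7, 1, 323]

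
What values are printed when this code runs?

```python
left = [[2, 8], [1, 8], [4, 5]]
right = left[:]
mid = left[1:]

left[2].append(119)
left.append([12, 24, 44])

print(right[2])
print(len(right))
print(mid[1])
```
[4, 5, 119]
3
[4, 5, 119]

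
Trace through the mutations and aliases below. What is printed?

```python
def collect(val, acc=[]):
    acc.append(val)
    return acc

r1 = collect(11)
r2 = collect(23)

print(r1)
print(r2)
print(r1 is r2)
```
[11, 23]
[11, 23]
True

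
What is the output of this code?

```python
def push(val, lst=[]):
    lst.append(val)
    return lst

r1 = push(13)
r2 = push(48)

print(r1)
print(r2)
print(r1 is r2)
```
[13, 48]
[13, 48]
True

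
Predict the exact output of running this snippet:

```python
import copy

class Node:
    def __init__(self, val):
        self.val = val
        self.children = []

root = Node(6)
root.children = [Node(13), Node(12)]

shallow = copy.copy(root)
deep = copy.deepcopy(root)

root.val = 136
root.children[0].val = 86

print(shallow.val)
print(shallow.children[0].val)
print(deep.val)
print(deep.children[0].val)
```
6
86
6
13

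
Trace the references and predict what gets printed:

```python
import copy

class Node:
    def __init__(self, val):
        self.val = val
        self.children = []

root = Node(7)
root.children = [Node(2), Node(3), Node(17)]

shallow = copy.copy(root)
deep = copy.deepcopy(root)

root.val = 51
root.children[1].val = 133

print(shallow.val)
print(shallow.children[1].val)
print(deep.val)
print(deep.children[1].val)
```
7
133
7
3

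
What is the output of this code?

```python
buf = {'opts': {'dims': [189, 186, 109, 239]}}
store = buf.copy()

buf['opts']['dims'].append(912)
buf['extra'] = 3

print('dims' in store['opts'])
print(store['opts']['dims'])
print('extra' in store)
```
True
[189, 186, 109, 239, 912]
False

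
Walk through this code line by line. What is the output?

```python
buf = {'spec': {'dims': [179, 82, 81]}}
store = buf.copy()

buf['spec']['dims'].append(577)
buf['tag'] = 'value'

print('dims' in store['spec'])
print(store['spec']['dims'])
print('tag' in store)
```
True
[179, 82, 81, 577]
False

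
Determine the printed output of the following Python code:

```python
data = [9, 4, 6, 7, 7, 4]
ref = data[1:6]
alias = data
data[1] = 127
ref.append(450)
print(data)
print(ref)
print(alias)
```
[9, 127, 6, 7, 7, 4]
[4, 6, 7, 7, 4, 450]
[9, 127, 6, 7, 7, 4]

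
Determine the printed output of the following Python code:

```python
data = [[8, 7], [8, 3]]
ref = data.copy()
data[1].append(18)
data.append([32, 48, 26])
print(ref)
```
[[8, 7], [8, 3, 18]]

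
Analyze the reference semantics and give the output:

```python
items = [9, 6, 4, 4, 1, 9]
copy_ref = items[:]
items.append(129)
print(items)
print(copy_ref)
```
[9, 6, 4, 4, 1, 9, 129]
[9, 6, 4, 4, 1, 9]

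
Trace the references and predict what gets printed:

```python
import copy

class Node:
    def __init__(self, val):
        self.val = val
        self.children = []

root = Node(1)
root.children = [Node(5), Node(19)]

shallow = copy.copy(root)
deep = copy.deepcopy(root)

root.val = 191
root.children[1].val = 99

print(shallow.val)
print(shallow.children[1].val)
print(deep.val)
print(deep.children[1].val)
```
1
99
1
19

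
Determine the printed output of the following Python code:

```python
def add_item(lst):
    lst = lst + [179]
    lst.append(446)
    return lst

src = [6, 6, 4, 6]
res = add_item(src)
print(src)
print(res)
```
[6, 6, 4, 6]
[6, 6, 4, 6, 179, 446]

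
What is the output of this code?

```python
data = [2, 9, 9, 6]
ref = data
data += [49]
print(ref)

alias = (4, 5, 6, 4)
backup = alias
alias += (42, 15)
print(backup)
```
[2, 9, 9, 6, 49]
(4, 5, 6, 4)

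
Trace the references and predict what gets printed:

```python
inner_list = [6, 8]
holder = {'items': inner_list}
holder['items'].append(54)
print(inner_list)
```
[6, 8, 54]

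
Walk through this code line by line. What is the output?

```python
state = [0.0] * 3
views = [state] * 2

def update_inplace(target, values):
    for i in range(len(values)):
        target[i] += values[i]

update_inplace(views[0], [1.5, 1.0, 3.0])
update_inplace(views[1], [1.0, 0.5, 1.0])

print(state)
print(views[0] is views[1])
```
[2.5, 1.5, 4.0]
True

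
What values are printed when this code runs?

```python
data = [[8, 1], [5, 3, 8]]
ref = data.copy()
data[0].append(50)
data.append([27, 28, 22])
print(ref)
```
[[8, 1, 50], [5, 3, 8]]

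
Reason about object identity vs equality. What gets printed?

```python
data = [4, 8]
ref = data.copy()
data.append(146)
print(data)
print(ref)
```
[4, 8, 146]
[4, 8]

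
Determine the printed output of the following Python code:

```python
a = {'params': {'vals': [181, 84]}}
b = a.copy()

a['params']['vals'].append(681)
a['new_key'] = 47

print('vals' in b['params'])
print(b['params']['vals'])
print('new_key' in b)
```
True
[181, 84, 681]
False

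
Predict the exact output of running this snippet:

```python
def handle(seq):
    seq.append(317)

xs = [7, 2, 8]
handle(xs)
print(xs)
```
[7, 2, 8, 317]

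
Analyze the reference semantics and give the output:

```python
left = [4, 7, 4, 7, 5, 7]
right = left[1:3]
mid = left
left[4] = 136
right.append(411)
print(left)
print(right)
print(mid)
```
[4, 7, 4, 7, 136, 7]
[7, 4, 411]
[4, 7, 4, 7, 136, 7]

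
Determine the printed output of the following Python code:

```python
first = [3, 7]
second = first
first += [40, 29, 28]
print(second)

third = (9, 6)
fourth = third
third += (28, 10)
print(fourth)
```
[3, 7, 40, 29, 28]
(9, 6)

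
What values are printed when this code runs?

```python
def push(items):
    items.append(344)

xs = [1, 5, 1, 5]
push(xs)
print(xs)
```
[1, 5, 1, 5, 344]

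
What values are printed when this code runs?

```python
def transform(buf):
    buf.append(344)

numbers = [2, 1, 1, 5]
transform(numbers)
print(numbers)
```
[2, 1, 1, 5, 344]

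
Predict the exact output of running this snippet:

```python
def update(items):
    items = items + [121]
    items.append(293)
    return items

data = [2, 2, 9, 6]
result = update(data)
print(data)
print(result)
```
[2, 2, 9, 6]
[2, 2, 9, 6, 121, 293]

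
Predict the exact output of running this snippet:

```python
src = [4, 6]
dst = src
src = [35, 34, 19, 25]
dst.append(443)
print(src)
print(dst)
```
[35, 34, 19, 25]
[4, 6, 443]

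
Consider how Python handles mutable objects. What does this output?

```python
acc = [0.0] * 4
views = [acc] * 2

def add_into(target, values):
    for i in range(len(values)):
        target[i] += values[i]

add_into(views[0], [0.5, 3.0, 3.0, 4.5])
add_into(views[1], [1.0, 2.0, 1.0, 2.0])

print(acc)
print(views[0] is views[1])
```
[1.5, 5.0, 4.0, 6.5]
True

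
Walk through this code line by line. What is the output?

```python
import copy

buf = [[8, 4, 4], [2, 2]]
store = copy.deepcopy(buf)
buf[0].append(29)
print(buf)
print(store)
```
[[8, 4, 4, 29], [2, 2]]
[[8, 4, 4], [2, 2]]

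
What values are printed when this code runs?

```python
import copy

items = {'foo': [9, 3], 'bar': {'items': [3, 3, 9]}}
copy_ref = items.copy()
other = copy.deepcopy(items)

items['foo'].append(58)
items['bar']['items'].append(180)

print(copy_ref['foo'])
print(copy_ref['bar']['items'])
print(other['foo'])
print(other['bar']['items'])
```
[9, 3, 58]
[3, 3, 9, 180]
[9, 3]
[3, 3, 9]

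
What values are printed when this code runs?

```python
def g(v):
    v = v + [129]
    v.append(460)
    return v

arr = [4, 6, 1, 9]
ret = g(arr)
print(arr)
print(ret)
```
[4, 6, 1, 9]
[4, 6, 1, 9, 129, 460]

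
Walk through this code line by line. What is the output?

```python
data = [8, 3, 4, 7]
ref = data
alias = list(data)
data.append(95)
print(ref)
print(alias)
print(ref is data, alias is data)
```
[8, 3, 4, 7, 95]
[8, 3, 4, 7]
True False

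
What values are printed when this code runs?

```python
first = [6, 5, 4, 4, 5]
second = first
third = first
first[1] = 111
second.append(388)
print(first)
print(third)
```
[6, 111, 4, 4, 5, 388]
[6, 111, 4, 4, 5, 388]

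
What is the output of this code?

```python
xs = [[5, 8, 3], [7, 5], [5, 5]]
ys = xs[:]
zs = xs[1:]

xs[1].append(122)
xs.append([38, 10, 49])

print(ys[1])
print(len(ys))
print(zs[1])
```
[7, 5, 122]
3
[5, 5]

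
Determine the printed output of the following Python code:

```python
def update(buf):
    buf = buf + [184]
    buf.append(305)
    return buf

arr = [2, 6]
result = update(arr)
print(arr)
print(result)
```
[2, 6]
[2, 6, 184, 305]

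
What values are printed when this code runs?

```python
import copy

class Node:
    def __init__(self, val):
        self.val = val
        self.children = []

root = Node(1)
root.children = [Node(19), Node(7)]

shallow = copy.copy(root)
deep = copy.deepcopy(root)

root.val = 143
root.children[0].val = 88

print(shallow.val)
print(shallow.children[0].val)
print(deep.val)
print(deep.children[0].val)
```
1
88
1
19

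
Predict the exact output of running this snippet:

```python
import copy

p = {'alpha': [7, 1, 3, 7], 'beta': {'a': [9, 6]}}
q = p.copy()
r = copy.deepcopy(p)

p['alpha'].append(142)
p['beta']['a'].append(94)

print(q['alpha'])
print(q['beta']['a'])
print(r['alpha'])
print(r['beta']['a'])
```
[7, 1, 3, 7, 142]
[9, 6, 94]
[7, 1, 3, 7]
[9, 6]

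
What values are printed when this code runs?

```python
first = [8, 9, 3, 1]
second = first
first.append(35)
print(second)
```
[8, 9, 3, 1, 35]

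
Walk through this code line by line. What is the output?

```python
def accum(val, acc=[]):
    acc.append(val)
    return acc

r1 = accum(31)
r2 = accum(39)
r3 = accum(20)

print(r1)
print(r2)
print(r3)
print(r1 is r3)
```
[31, 39, 20]
[31, 39, 20]
[31, 39, 20]
True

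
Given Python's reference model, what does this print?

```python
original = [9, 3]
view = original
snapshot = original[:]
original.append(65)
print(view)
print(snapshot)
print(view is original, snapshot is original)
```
[9, 3, 65]
[9, 3]
True False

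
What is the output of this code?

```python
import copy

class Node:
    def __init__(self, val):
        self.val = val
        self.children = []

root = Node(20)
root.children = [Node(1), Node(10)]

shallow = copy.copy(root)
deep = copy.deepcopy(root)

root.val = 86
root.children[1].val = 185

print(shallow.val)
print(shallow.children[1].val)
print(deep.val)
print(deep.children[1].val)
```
20
185
20
10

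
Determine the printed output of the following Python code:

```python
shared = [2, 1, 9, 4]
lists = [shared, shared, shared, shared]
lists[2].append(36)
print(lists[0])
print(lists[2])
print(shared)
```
[2, 1, 9, 4, 36]
[2, 1, 9, 4, 36]
[2, 1, 9, 4, 36]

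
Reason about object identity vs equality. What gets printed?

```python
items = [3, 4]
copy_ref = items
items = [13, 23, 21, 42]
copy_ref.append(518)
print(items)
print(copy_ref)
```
[13, 23, 21, 42]
[3, 4, 518]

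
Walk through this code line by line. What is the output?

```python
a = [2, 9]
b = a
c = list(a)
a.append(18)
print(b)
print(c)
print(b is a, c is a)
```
[2, 9, 18]
[2, 9]
True False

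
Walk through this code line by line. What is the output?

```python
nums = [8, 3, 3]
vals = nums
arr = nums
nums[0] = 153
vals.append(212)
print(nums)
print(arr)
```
[153, 3, 3, 212]
[153, 3, 3, 212]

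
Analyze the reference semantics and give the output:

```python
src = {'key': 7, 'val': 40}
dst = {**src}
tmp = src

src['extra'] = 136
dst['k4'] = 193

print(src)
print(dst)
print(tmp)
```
{'key': 7, 'val': 40, 'extra': 136}
{'key': 7, 'val': 40, 'k4': 193}
{'key': 7, 'val': 40, 'extra': 136}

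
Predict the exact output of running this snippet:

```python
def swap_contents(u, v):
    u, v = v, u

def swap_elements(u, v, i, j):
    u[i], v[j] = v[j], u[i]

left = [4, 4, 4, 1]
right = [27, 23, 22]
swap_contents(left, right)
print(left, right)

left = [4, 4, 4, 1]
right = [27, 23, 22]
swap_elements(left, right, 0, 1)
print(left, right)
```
[4, 4, 4, 1] [27, 23, 22]
[23, 4, 4, 1] [27, 4, 22]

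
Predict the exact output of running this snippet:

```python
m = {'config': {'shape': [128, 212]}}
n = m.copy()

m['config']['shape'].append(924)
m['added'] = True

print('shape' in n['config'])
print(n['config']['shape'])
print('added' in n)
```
True
[128, 212, 924]
False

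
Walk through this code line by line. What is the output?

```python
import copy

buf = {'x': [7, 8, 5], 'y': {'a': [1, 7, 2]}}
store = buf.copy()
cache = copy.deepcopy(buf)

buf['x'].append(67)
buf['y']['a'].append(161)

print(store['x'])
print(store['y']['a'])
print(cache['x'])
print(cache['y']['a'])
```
[7, 8, 5, 67]
[1, 7, 2, 161]
[7, 8, 5]
[1, 7, 2]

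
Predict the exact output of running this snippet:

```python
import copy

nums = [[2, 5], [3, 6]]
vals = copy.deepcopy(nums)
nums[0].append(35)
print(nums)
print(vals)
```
[[2, 5, 35], [3, 6]]
[[2, 5], [3, 6]]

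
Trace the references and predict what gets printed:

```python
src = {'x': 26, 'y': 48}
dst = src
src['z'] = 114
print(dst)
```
{'x': 26, 'y': 48, 'z': 114}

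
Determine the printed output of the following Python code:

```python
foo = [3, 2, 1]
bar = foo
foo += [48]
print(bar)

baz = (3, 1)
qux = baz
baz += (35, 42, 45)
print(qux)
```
[3, 2, 1, 48]
(3, 1)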